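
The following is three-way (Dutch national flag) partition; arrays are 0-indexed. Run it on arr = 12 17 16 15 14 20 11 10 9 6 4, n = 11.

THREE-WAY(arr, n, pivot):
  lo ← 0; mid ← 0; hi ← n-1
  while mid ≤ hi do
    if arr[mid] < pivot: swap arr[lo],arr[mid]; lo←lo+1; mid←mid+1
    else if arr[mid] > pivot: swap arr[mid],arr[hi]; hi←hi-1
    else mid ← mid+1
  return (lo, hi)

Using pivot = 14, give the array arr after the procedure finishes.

lo=0 mid=0 hi=10
12<14: swap(0,0), lo=1 mid=1 ⇒ 12 17 16 15 14 20 11 10 9 6 4
17>14: swap(1,10), hi=9 ⇒ 12 4 16 15 14 20 11 10 9 6 17
4<14: swap(1,1), lo=2 mid=2 ⇒ 12 4 16 15 14 20 11 10 9 6 17
16>14: swap(2,9), hi=8 ⇒ 12 4 6 15 14 20 11 10 9 16 17
6<14: swap(2,2), lo=3 mid=3 ⇒ 12 4 6 15 14 20 11 10 9 16 17
15>14: swap(3,8), hi=7 ⇒ 12 4 6 9 14 20 11 10 15 16 17
9<14: swap(3,3), lo=4 mid=4 ⇒ 12 4 6 9 14 20 11 10 15 16 17
14=14: mid=5
20>14: swap(5,7), hi=6 ⇒ 12 4 6 9 14 10 11 20 15 16 17
10<14: swap(4,5), lo=5 mid=6 ⇒ 12 4 6 9 10 14 11 20 15 16 17
11<14: swap(5,6), lo=6 mid=7 ⇒ 12 4 6 9 10 11 14 20 15 16 17
done. lo=6 hi=6; arr=12 4 6 9 10 11 14 20 15 16 17

12 4 6 9 10 11 14 20 15 16 17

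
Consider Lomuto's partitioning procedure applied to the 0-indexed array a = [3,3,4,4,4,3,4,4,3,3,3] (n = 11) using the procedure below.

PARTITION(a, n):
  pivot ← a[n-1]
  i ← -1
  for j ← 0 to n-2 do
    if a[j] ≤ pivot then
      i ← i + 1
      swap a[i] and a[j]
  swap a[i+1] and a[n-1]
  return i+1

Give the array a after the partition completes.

[3,3,3,3,3,3,4,4,4,4,4]

pivot = a[10] = 3; i = -1
j=0: a[0]=3 ≤ 3 → i=0, swap a[0],a[0] (no change) → [3,3,4,4,4,3,4,4,3,3,3]
j=1: a[1]=3 ≤ 3 → i=1, swap a[1],a[1] (no change) → [3,3,4,4,4,3,4,4,3,3,3]
j=2: a[2]=4 > 3 → no swap
j=3: a[3]=4 > 3 → no swap
j=4: a[4]=4 > 3 → no swap
j=5: a[5]=3 ≤ 3 → i=2, swap a[2],a[5] → [3,3,3,4,4,4,4,4,3,3,3]
j=6: a[6]=4 > 3 → no swap
j=7: a[7]=4 > 3 → no swap
j=8: a[8]=3 ≤ 3 → i=3, swap a[3],a[8] → [3,3,3,3,4,4,4,4,4,3,3]
j=9: a[9]=3 ≤ 3 → i=4, swap a[4],a[9] → [3,3,3,3,3,4,4,4,4,4,3]
final swap a[5],a[10] → [3,3,3,3,3,3,4,4,4,4,4]; return 5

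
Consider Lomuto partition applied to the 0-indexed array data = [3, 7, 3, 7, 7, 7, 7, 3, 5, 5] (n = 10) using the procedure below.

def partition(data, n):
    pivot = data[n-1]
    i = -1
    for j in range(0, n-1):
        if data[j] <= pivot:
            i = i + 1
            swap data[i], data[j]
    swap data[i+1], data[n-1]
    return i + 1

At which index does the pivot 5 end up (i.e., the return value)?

pivot = data[9] = 5; i = -1
j=0: data[0]=3 ≤ 5 → i=0, swap data[0],data[0] (no change) → [3, 7, 3, 7, 7, 7, 7, 3, 5, 5]
j=1: data[1]=7 > 5 → no swap
j=2: data[2]=3 ≤ 5 → i=1, swap data[1],data[2] → [3, 3, 7, 7, 7, 7, 7, 3, 5, 5]
j=3: data[3]=7 > 5 → no swap
j=4: data[4]=7 > 5 → no swap
j=5: data[5]=7 > 5 → no swap
j=6: data[6]=7 > 5 → no swap
j=7: data[7]=3 ≤ 5 → i=2, swap data[2],data[7] → [3, 3, 3, 7, 7, 7, 7, 7, 5, 5]
j=8: data[8]=5 ≤ 5 → i=3, swap data[3],data[8] → [3, 3, 3, 5, 7, 7, 7, 7, 7, 5]
final swap data[4],data[9] → [3, 3, 3, 5, 5, 7, 7, 7, 7, 7]; return 4

4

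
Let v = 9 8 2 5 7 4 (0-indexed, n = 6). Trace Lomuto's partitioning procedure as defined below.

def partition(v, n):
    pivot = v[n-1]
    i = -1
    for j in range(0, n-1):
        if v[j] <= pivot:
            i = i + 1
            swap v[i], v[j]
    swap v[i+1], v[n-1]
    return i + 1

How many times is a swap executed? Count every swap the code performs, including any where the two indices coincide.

pivot = v[5] = 4; i = -1
j=0: v[0]=9 > 4 → no swap
j=1: v[1]=8 > 4 → no swap
j=2: v[2]=2 ≤ 4 → i=0, swap v[0],v[2] → 2 8 9 5 7 4
j=3: v[3]=5 > 4 → no swap
j=4: v[4]=7 > 4 → no swap
final swap v[1],v[5] → 2 4 9 5 7 8; return 1

2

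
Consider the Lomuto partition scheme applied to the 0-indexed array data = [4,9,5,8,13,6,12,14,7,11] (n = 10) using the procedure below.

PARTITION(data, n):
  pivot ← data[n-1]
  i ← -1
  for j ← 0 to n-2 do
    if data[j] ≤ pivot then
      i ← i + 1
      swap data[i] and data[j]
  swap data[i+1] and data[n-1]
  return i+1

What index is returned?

6

pivot=11, i=-1
j=0: 4≤11, i=0, swap(0,0) ⇒ [4,9,5,8,13,6,12,14,7,11]
j=1: 9≤11, i=1, swap(1,1) ⇒ [4,9,5,8,13,6,12,14,7,11]
j=2: 5≤11, i=2, swap(2,2) ⇒ [4,9,5,8,13,6,12,14,7,11]
j=3: 8≤11, i=3, swap(3,3) ⇒ [4,9,5,8,13,6,12,14,7,11]
j=4: 13>11, skip
j=5: 6≤11, i=4, swap(4,5) ⇒ [4,9,5,8,6,13,12,14,7,11]
j=6: 12>11, skip
j=7: 14>11, skip
j=8: 7≤11, i=5, swap(5,8) ⇒ [4,9,5,8,6,7,12,14,13,11]
swap(6,9) ⇒ [4,9,5,8,6,7,11,14,13,12]; return 6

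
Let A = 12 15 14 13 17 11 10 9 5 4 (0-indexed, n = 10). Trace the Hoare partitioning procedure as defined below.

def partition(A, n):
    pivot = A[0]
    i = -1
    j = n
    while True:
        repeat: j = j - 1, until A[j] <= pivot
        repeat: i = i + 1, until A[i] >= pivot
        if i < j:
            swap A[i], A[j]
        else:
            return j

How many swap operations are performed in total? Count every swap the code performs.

pivot=12
j stops at 9 (4), i stops at 0 (12); swap ⇒ 4 15 14 13 17 11 10 9 5 12
j stops at 8 (5), i stops at 1 (15); swap ⇒ 4 5 14 13 17 11 10 9 15 12
j stops at 7 (9), i stops at 2 (14); swap ⇒ 4 5 9 13 17 11 10 14 15 12
j stops at 6 (10), i stops at 3 (13); swap ⇒ 4 5 9 10 17 11 13 14 15 12
j stops at 5 (11), i stops at 4 (17); swap ⇒ 4 5 9 10 11 17 13 14 15 12
j stops at 4, i stops at 5; i≥j ⇒ return 4. A=4 5 9 10 11 17 13 14 15 12

5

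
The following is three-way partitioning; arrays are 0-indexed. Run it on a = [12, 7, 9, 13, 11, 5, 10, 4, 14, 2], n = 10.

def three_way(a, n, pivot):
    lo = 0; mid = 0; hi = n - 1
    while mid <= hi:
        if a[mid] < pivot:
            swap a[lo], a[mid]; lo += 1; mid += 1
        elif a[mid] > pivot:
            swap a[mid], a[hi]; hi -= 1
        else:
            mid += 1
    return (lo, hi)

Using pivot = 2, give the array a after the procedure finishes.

lo=0 mid=0 hi=9
12>2: swap(0,9), hi=8 ⇒ [2, 7, 9, 13, 11, 5, 10, 4, 14, 12]
2=2: mid=1
7>2: swap(1,8), hi=7 ⇒ [2, 14, 9, 13, 11, 5, 10, 4, 7, 12]
14>2: swap(1,7), hi=6 ⇒ [2, 4, 9, 13, 11, 5, 10, 14, 7, 12]
4>2: swap(1,6), hi=5 ⇒ [2, 10, 9, 13, 11, 5, 4, 14, 7, 12]
10>2: swap(1,5), hi=4 ⇒ [2, 5, 9, 13, 11, 10, 4, 14, 7, 12]
5>2: swap(1,4), hi=3 ⇒ [2, 11, 9, 13, 5, 10, 4, 14, 7, 12]
11>2: swap(1,3), hi=2 ⇒ [2, 13, 9, 11, 5, 10, 4, 14, 7, 12]
13>2: swap(1,2), hi=1 ⇒ [2, 9, 13, 11, 5, 10, 4, 14, 7, 12]
9>2: swap(1,1), hi=0 ⇒ [2, 9, 13, 11, 5, 10, 4, 14, 7, 12]
done. lo=0 hi=0; a=[2, 9, 13, 11, 5, 10, 4, 14, 7, 12]

[2, 9, 13, 11, 5, 10, 4, 14, 7, 12]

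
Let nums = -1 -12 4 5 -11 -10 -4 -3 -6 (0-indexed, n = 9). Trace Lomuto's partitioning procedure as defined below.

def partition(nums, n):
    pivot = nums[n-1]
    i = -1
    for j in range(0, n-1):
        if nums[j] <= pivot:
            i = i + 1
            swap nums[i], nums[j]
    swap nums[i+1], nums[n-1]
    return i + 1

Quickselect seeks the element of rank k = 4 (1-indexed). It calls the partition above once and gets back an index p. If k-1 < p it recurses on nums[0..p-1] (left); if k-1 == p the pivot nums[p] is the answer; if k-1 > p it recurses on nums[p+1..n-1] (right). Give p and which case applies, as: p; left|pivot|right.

pivot=-6, i=-1
j=0: -1>-6, skip
j=1: -12≤-6, i=0, swap(0,1) ⇒ -12 -1 4 5 -11 -10 -4 -3 -6
j=2: 4>-6, skip
j=3: 5>-6, skip
j=4: -11≤-6, i=1, swap(1,4) ⇒ -12 -11 4 5 -1 -10 -4 -3 -6
j=5: -10≤-6, i=2, swap(2,5) ⇒ -12 -11 -10 5 -1 4 -4 -3 -6
j=6: -4>-6, skip
j=7: -3>-6, skip
swap(3,8) ⇒ -12 -11 -10 -6 -1 4 -4 -3 5; return 3
p = 3; k-1 = 3 == 3 ⇒ pivot

3; pivot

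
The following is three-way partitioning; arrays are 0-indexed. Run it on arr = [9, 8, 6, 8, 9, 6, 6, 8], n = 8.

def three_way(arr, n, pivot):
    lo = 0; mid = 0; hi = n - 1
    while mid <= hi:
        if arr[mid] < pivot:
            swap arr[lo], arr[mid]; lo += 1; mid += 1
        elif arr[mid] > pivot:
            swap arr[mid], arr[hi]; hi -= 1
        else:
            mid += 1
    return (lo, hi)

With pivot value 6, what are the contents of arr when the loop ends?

[6, 6, 6, 9, 8, 8, 8, 9]

pivot = 6; lo=0, mid=0, hi=7
arr[mid]=9>6: swap arr[0],arr[7]; hi=6 → [8, 8, 6, 8, 9, 6, 6, 9]
arr[mid]=8>6: swap arr[0],arr[6]; hi=5 → [6, 8, 6, 8, 9, 6, 8, 9]
arr[mid]=6=6: mid=1
arr[mid]=8>6: swap arr[1],arr[5]; hi=4 → [6, 6, 6, 8, 9, 8, 8, 9]
arr[mid]=6=6: mid=2
arr[mid]=6=6: mid=3
arr[mid]=8>6: swap arr[3],arr[4]; hi=3 → [6, 6, 6, 9, 8, 8, 8, 9]
arr[mid]=9>6: swap arr[3],arr[3]; hi=2 → [6, 6, 6, 9, 8, 8, 8, 9]
end: lo=0, hi=2; arr = [6, 6, 6, 9, 8, 8, 8, 9]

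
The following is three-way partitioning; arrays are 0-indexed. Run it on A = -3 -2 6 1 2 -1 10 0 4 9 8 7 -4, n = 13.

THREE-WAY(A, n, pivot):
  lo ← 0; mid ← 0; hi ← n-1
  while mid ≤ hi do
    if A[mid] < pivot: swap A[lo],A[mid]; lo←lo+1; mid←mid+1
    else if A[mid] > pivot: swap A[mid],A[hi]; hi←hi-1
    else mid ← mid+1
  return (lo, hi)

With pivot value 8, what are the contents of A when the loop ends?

pivot = 8; lo=0, mid=0, hi=12
A[mid]=-3<8: swap A[0],A[0]; lo=1,mid=1 → -3 -2 6 1 2 -1 10 0 4 9 8 7 -4
A[mid]=-2<8: swap A[1],A[1]; lo=2,mid=2 → -3 -2 6 1 2 -1 10 0 4 9 8 7 -4
A[mid]=6<8: swap A[2],A[2]; lo=3,mid=3 → -3 -2 6 1 2 -1 10 0 4 9 8 7 -4
A[mid]=1<8: swap A[3],A[3]; lo=4,mid=4 → -3 -2 6 1 2 -1 10 0 4 9 8 7 -4
A[mid]=2<8: swap A[4],A[4]; lo=5,mid=5 → -3 -2 6 1 2 -1 10 0 4 9 8 7 -4
A[mid]=-1<8: swap A[5],A[5]; lo=6,mid=6 → -3 -2 6 1 2 -1 10 0 4 9 8 7 -4
A[mid]=10>8: swap A[6],A[12]; hi=11 → -3 -2 6 1 2 -1 -4 0 4 9 8 7 10
A[mid]=-4<8: swap A[6],A[6]; lo=7,mid=7 → -3 -2 6 1 2 -1 -4 0 4 9 8 7 10
A[mid]=0<8: swap A[7],A[7]; lo=8,mid=8 → -3 -2 6 1 2 -1 -4 0 4 9 8 7 10
A[mid]=4<8: swap A[8],A[8]; lo=9,mid=9 → -3 -2 6 1 2 -1 -4 0 4 9 8 7 10
A[mid]=9>8: swap A[9],A[11]; hi=10 → -3 -2 6 1 2 -1 -4 0 4 7 8 9 10
A[mid]=7<8: swap A[9],A[9]; lo=10,mid=10 → -3 -2 6 1 2 -1 -4 0 4 7 8 9 10
A[mid]=8=8: mid=11
end: lo=10, hi=10; A = -3 -2 6 1 2 -1 -4 0 4 7 8 9 10

-3 -2 6 1 2 -1 -4 0 4 7 8 9 10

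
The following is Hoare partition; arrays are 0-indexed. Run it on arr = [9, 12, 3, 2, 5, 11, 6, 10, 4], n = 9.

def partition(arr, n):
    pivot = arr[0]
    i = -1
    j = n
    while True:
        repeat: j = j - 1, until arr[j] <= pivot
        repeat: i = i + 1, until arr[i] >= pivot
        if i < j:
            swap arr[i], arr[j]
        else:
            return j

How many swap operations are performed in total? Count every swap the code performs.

pivot=9
j stops at 8 (4), i stops at 0 (9); swap ⇒ [4, 12, 3, 2, 5, 11, 6, 10, 9]
j stops at 6 (6), i stops at 1 (12); swap ⇒ [4, 6, 3, 2, 5, 11, 12, 10, 9]
j stops at 4, i stops at 5; i≥j ⇒ return 4. arr=[4, 6, 3, 2, 5, 11, 12, 10, 9]

2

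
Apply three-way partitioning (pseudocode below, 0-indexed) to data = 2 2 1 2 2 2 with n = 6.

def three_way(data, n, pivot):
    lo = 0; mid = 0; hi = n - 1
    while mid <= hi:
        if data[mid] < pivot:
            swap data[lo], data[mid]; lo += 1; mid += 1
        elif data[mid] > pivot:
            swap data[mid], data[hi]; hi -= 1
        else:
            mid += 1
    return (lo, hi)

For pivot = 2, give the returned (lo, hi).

(1, 5)

lo=0 mid=0 hi=5
2=2: mid=1
2=2: mid=2
1<2: swap(0,2), lo=1 mid=3 ⇒ 1 2 2 2 2 2
2=2: mid=4
2=2: mid=5
2=2: mid=6
done. lo=1 hi=5; data=1 2 2 2 2 2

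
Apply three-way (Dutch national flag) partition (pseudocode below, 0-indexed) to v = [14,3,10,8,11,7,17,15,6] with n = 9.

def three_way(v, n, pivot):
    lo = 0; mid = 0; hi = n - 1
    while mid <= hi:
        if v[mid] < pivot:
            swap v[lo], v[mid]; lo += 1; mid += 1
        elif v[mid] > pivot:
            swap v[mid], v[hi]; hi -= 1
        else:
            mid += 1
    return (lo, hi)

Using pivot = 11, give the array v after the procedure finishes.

pivot = 11; lo=0, mid=0, hi=8
v[mid]=14>11: swap v[0],v[8]; hi=7 → [6,3,10,8,11,7,17,15,14]
v[mid]=6<11: swap v[0],v[0]; lo=1,mid=1 → [6,3,10,8,11,7,17,15,14]
v[mid]=3<11: swap v[1],v[1]; lo=2,mid=2 → [6,3,10,8,11,7,17,15,14]
v[mid]=10<11: swap v[2],v[2]; lo=3,mid=3 → [6,3,10,8,11,7,17,15,14]
v[mid]=8<11: swap v[3],v[3]; lo=4,mid=4 → [6,3,10,8,11,7,17,15,14]
v[mid]=11=11: mid=5
v[mid]=7<11: swap v[4],v[5]; lo=5,mid=6 → [6,3,10,8,7,11,17,15,14]
v[mid]=17>11: swap v[6],v[7]; hi=6 → [6,3,10,8,7,11,15,17,14]
v[mid]=15>11: swap v[6],v[6]; hi=5 → [6,3,10,8,7,11,15,17,14]
end: lo=5, hi=5; v = [6,3,10,8,7,11,15,17,14]

[6,3,10,8,7,11,15,17,14]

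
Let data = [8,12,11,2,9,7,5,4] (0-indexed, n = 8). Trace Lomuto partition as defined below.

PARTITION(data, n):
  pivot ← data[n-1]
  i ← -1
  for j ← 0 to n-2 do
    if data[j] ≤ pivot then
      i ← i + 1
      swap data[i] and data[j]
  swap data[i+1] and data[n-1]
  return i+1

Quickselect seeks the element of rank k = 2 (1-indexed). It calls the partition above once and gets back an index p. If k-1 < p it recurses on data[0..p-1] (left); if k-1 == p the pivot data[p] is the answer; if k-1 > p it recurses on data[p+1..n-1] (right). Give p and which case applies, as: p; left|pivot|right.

pivot=4, i=-1
j=0: 8>4, skip
j=1: 12>4, skip
j=2: 11>4, skip
j=3: 2≤4, i=0, swap(0,3) ⇒ [2,12,11,8,9,7,5,4]
j=4: 9>4, skip
j=5: 7>4, skip
j=6: 5>4, skip
swap(1,7) ⇒ [2,4,11,8,9,7,5,12]; return 1
p = 1; k-1 = 1 == 1 ⇒ pivot

1; pivot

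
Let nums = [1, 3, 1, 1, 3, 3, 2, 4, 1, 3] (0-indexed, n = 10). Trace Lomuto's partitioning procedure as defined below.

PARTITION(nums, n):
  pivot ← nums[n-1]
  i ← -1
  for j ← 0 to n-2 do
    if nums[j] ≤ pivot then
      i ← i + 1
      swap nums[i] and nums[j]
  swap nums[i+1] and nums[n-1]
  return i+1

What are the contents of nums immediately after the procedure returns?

pivot = nums[9] = 3; i = -1
j=0: nums[0]=1 ≤ 3 → i=0, swap nums[0],nums[0] (no change) → [1, 3, 1, 1, 3, 3, 2, 4, 1, 3]
j=1: nums[1]=3 ≤ 3 → i=1, swap nums[1],nums[1] (no change) → [1, 3, 1, 1, 3, 3, 2, 4, 1, 3]
j=2: nums[2]=1 ≤ 3 → i=2, swap nums[2],nums[2] (no change) → [1, 3, 1, 1, 3, 3, 2, 4, 1, 3]
j=3: nums[3]=1 ≤ 3 → i=3, swap nums[3],nums[3] (no change) → [1, 3, 1, 1, 3, 3, 2, 4, 1, 3]
j=4: nums[4]=3 ≤ 3 → i=4, swap nums[4],nums[4] (no change) → [1, 3, 1, 1, 3, 3, 2, 4, 1, 3]
j=5: nums[5]=3 ≤ 3 → i=5, swap nums[5],nums[5] (no change) → [1, 3, 1, 1, 3, 3, 2, 4, 1, 3]
j=6: nums[6]=2 ≤ 3 → i=6, swap nums[6],nums[6] (no change) → [1, 3, 1, 1, 3, 3, 2, 4, 1, 3]
j=7: nums[7]=4 > 3 → no swap
j=8: nums[8]=1 ≤ 3 → i=7, swap nums[7],nums[8] → [1, 3, 1, 1, 3, 3, 2, 1, 4, 3]
final swap nums[8],nums[9] → [1, 3, 1, 1, 3, 3, 2, 1, 3, 4]; return 8

[1, 3, 1, 1, 3, 3, 2, 1, 3, 4]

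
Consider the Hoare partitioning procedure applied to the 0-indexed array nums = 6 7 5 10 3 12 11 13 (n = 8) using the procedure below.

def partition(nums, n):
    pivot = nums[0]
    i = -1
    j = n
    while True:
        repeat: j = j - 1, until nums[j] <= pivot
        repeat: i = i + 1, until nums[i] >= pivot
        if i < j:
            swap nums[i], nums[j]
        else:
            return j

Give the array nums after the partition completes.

pivot=6
j stops at 4 (3), i stops at 0 (6); swap ⇒ 3 7 5 10 6 12 11 13
j stops at 2 (5), i stops at 1 (7); swap ⇒ 3 5 7 10 6 12 11 13
j stops at 1, i stops at 2; i≥j ⇒ return 1. nums=3 5 7 10 6 12 11 13

3 5 7 10 6 12 11 13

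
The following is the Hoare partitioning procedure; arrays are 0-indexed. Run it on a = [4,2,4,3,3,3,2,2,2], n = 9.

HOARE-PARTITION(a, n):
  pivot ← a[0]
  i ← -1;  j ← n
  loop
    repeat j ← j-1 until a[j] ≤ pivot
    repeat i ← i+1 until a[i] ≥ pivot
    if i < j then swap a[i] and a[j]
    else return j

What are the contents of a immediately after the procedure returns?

[2,2,2,3,3,3,2,4,4]

pivot = a[0] = 4; i = -1, j = 9
j→8 (a[8]=2≤4), i→0 (a[0]=4≥4); i<j, swap → [2,2,4,3,3,3,2,2,4]
j→7 (a[7]=2≤4), i→2 (a[2]=4≥4); i<j, swap → [2,2,2,3,3,3,2,4,4]
j→6, i→7; i≥j, return j=6. a = [2,2,2,3,3,3,2,4,4]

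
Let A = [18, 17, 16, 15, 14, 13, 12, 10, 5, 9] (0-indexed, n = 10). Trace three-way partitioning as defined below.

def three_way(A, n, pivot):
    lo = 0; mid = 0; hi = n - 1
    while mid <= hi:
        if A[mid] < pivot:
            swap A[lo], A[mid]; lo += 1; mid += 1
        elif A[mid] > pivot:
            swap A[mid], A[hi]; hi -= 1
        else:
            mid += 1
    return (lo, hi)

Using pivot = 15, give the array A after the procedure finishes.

lo=0 mid=0 hi=9
18>15: swap(0,9), hi=8 ⇒ [9, 17, 16, 15, 14, 13, 12, 10, 5, 18]
9<15: swap(0,0), lo=1 mid=1 ⇒ [9, 17, 16, 15, 14, 13, 12, 10, 5, 18]
17>15: swap(1,8), hi=7 ⇒ [9, 5, 16, 15, 14, 13, 12, 10, 17, 18]
5<15: swap(1,1), lo=2 mid=2 ⇒ [9, 5, 16, 15, 14, 13, 12, 10, 17, 18]
16>15: swap(2,7), hi=6 ⇒ [9, 5, 10, 15, 14, 13, 12, 16, 17, 18]
10<15: swap(2,2), lo=3 mid=3 ⇒ [9, 5, 10, 15, 14, 13, 12, 16, 17, 18]
15=15: mid=4
14<15: swap(3,4), lo=4 mid=5 ⇒ [9, 5, 10, 14, 15, 13, 12, 16, 17, 18]
13<15: swap(4,5), lo=5 mid=6 ⇒ [9, 5, 10, 14, 13, 15, 12, 16, 17, 18]
12<15: swap(5,6), lo=6 mid=7 ⇒ [9, 5, 10, 14, 13, 12, 15, 16, 17, 18]
done. lo=6 hi=6; A=[9, 5, 10, 14, 13, 12, 15, 16, 17, 18]

[9, 5, 10, 14, 13, 12, 15, 16, 17, 18]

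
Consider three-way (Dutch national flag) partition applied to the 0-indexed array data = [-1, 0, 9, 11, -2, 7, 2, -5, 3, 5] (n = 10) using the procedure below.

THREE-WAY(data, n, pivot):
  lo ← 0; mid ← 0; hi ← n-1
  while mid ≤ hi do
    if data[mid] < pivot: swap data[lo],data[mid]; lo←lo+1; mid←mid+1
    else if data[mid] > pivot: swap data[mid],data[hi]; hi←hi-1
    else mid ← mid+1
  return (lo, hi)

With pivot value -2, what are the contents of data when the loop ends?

lo=0 mid=0 hi=9
-1>-2: swap(0,9), hi=8 ⇒ [5, 0, 9, 11, -2, 7, 2, -5, 3, -1]
5>-2: swap(0,8), hi=7 ⇒ [3, 0, 9, 11, -2, 7, 2, -5, 5, -1]
3>-2: swap(0,7), hi=6 ⇒ [-5, 0, 9, 11, -2, 7, 2, 3, 5, -1]
-5<-2: swap(0,0), lo=1 mid=1 ⇒ [-5, 0, 9, 11, -2, 7, 2, 3, 5, -1]
0>-2: swap(1,6), hi=5 ⇒ [-5, 2, 9, 11, -2, 7, 0, 3, 5, -1]
2>-2: swap(1,5), hi=4 ⇒ [-5, 7, 9, 11, -2, 2, 0, 3, 5, -1]
7>-2: swap(1,4), hi=3 ⇒ [-5, -2, 9, 11, 7, 2, 0, 3, 5, -1]
-2=-2: mid=2
9>-2: swap(2,3), hi=2 ⇒ [-5, -2, 11, 9, 7, 2, 0, 3, 5, -1]
11>-2: swap(2,2), hi=1 ⇒ [-5, -2, 11, 9, 7, 2, 0, 3, 5, -1]
done. lo=1 hi=1; data=[-5, -2, 11, 9, 7, 2, 0, 3, 5, -1]

[-5, -2, 11, 9, 7, 2, 0, 3, 5, -1]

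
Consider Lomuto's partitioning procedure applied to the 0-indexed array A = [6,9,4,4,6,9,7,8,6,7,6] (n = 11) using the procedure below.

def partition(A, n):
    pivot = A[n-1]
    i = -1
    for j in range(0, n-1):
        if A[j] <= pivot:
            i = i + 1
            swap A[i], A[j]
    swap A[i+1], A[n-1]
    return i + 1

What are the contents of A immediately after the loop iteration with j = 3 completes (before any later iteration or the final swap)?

[6,4,4,9,6,9,7,8,6,7,6]

pivot = A[10] = 6; i = -1
j=0: A[0]=6 ≤ 6 → i=0, swap A[0],A[0] (no change) → [6,9,4,4,6,9,7,8,6,7,6]
j=1: A[1]=9 > 6 → no swap
j=2: A[2]=4 ≤ 6 → i=1, swap A[1],A[2] → [6,4,9,4,6,9,7,8,6,7,6]
j=3: A[3]=4 ≤ 6 → i=2, swap A[2],A[3] → [6,4,4,9,6,9,7,8,6,7,6]
(after j=3) A = [6,4,4,9,6,9,7,8,6,7,6]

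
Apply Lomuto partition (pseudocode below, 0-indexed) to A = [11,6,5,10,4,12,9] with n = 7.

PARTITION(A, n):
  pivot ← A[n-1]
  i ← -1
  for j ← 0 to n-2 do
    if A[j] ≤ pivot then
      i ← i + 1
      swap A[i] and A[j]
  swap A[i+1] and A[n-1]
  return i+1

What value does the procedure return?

3

pivot=9, i=-1
j=0: 11>9, skip
j=1: 6≤9, i=0, swap(0,1) ⇒ [6,11,5,10,4,12,9]
j=2: 5≤9, i=1, swap(1,2) ⇒ [6,5,11,10,4,12,9]
j=3: 10>9, skip
j=4: 4≤9, i=2, swap(2,4) ⇒ [6,5,4,10,11,12,9]
j=5: 12>9, skip
swap(3,6) ⇒ [6,5,4,9,11,12,10]; return 3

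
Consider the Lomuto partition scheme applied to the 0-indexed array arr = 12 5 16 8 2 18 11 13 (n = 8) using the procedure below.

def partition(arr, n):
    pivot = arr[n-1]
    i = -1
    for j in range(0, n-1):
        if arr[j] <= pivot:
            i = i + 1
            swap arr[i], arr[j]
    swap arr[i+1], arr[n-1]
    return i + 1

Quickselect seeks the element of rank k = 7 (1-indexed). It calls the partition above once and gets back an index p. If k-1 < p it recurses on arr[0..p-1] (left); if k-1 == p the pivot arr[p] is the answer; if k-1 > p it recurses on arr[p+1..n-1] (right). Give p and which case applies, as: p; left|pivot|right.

5; right

pivot = arr[7] = 13; i = -1
j=0: arr[0]=12 ≤ 13 → i=0, swap arr[0],arr[0] (no change) → 12 5 16 8 2 18 11 13
j=1: arr[1]=5 ≤ 13 → i=1, swap arr[1],arr[1] (no change) → 12 5 16 8 2 18 11 13
j=2: arr[2]=16 > 13 → no swap
j=3: arr[3]=8 ≤ 13 → i=2, swap arr[2],arr[3] → 12 5 8 16 2 18 11 13
j=4: arr[4]=2 ≤ 13 → i=3, swap arr[3],arr[4] → 12 5 8 2 16 18 11 13
j=5: arr[5]=18 > 13 → no swap
j=6: arr[6]=11 ≤ 13 → i=4, swap arr[4],arr[6] → 12 5 8 2 11 18 16 13
final swap arr[5],arr[7] → 12 5 8 2 11 13 16 18; return 5
p = 5; k-1 = 6 > 5 ⇒ right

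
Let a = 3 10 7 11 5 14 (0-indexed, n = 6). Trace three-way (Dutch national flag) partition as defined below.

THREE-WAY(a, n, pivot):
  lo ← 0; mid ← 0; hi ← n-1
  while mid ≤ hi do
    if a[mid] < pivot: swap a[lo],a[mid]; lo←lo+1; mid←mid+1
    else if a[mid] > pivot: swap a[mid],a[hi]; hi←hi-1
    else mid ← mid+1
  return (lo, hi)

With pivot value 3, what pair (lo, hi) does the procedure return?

pivot = 3; lo=0, mid=0, hi=5
a[mid]=3=3: mid=1
a[mid]=10>3: swap a[1],a[5]; hi=4 → 3 14 7 11 5 10
a[mid]=14>3: swap a[1],a[4]; hi=3 → 3 5 7 11 14 10
a[mid]=5>3: swap a[1],a[3]; hi=2 → 3 11 7 5 14 10
a[mid]=11>3: swap a[1],a[2]; hi=1 → 3 7 11 5 14 10
a[mid]=7>3: swap a[1],a[1]; hi=0 → 3 7 11 5 14 10
end: lo=0, hi=0; a = 3 7 11 5 14 10

(0, 0)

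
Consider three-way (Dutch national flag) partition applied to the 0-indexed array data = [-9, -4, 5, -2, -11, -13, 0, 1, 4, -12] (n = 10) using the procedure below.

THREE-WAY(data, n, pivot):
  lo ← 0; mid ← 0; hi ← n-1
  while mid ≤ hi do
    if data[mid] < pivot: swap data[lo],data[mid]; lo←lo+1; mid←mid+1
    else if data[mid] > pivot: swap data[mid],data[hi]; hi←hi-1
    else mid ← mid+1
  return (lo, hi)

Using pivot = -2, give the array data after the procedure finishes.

[-9, -4, -12, -11, -13, -2, 1, 4, 0, 5]

pivot = -2; lo=0, mid=0, hi=9
data[mid]=-9<-2: swap data[0],data[0]; lo=1,mid=1 → [-9, -4, 5, -2, -11, -13, 0, 1, 4, -12]
data[mid]=-4<-2: swap data[1],data[1]; lo=2,mid=2 → [-9, -4, 5, -2, -11, -13, 0, 1, 4, -12]
data[mid]=5>-2: swap data[2],data[9]; hi=8 → [-9, -4, -12, -2, -11, -13, 0, 1, 4, 5]
data[mid]=-12<-2: swap data[2],data[2]; lo=3,mid=3 → [-9, -4, -12, -2, -11, -13, 0, 1, 4, 5]
data[mid]=-2=-2: mid=4
data[mid]=-11<-2: swap data[3],data[4]; lo=4,mid=5 → [-9, -4, -12, -11, -2, -13, 0, 1, 4, 5]
data[mid]=-13<-2: swap data[4],data[5]; lo=5,mid=6 → [-9, -4, -12, -11, -13, -2, 0, 1, 4, 5]
data[mid]=0>-2: swap data[6],data[8]; hi=7 → [-9, -4, -12, -11, -13, -2, 4, 1, 0, 5]
data[mid]=4>-2: swap data[6],data[7]; hi=6 → [-9, -4, -12, -11, -13, -2, 1, 4, 0, 5]
data[mid]=1>-2: swap data[6],data[6]; hi=5 → [-9, -4, -12, -11, -13, -2, 1, 4, 0, 5]
end: lo=5, hi=5; data = [-9, -4, -12, -11, -13, -2, 1, 4, 0, 5]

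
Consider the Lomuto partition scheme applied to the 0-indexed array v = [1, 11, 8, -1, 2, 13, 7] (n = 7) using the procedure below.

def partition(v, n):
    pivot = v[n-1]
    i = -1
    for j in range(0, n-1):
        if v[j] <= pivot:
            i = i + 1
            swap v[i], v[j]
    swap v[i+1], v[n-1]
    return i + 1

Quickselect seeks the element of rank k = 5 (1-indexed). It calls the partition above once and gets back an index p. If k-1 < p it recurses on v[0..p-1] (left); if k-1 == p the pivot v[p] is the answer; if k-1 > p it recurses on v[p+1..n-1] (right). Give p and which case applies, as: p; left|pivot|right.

pivot = v[6] = 7; i = -1
j=0: v[0]=1 ≤ 7 → i=0, swap v[0],v[0] (no change) → [1, 11, 8, -1, 2, 13, 7]
j=1: v[1]=11 > 7 → no swap
j=2: v[2]=8 > 7 → no swap
j=3: v[3]=-1 ≤ 7 → i=1, swap v[1],v[3] → [1, -1, 8, 11, 2, 13, 7]
j=4: v[4]=2 ≤ 7 → i=2, swap v[2],v[4] → [1, -1, 2, 11, 8, 13, 7]
j=5: v[5]=13 > 7 → no swap
final swap v[3],v[6] → [1, -1, 2, 7, 8, 13, 11]; return 3
p = 3; k-1 = 4 > 3 ⇒ right

3; right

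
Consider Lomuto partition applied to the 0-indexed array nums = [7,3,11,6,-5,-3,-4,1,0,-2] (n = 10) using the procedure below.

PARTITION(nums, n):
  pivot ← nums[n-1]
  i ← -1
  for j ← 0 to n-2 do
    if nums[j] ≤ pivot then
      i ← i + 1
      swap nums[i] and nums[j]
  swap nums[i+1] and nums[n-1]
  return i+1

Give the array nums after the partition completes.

[-5,-3,-4,-2,7,3,11,1,0,6]

pivot=-2, i=-1
j=0: 7>-2, skip
j=1: 3>-2, skip
j=2: 11>-2, skip
j=3: 6>-2, skip
j=4: -5≤-2, i=0, swap(0,4) ⇒ [-5,3,11,6,7,-3,-4,1,0,-2]
j=5: -3≤-2, i=1, swap(1,5) ⇒ [-5,-3,11,6,7,3,-4,1,0,-2]
j=6: -4≤-2, i=2, swap(2,6) ⇒ [-5,-3,-4,6,7,3,11,1,0,-2]
j=7: 1>-2, skip
j=8: 0>-2, skip
swap(3,9) ⇒ [-5,-3,-4,-2,7,3,11,1,0,6]; return 3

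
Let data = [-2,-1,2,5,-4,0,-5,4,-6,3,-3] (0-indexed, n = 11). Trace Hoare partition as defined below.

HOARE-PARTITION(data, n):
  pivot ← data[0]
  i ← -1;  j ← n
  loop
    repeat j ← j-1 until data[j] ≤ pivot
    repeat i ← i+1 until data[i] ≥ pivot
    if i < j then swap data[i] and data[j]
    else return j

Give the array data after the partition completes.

pivot=-2
j stops at 10 (-3), i stops at 0 (-2); swap ⇒ [-3,-1,2,5,-4,0,-5,4,-6,3,-2]
j stops at 8 (-6), i stops at 1 (-1); swap ⇒ [-3,-6,2,5,-4,0,-5,4,-1,3,-2]
j stops at 6 (-5), i stops at 2 (2); swap ⇒ [-3,-6,-5,5,-4,0,2,4,-1,3,-2]
j stops at 4 (-4), i stops at 3 (5); swap ⇒ [-3,-6,-5,-4,5,0,2,4,-1,3,-2]
j stops at 3, i stops at 4; i≥j ⇒ return 3. data=[-3,-6,-5,-4,5,0,2,4,-1,3,-2]

[-3,-6,-5,-4,5,0,2,4,-1,3,-2]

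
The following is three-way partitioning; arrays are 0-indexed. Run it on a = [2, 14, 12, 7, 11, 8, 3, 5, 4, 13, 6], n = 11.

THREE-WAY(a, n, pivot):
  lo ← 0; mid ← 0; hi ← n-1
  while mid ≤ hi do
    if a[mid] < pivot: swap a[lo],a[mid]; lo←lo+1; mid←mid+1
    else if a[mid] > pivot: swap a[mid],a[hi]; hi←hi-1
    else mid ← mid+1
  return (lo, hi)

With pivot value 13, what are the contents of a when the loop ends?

[2, 6, 12, 7, 11, 8, 3, 5, 4, 13, 14]

pivot = 13; lo=0, mid=0, hi=10
a[mid]=2<13: swap a[0],a[0]; lo=1,mid=1 → [2, 14, 12, 7, 11, 8, 3, 5, 4, 13, 6]
a[mid]=14>13: swap a[1],a[10]; hi=9 → [2, 6, 12, 7, 11, 8, 3, 5, 4, 13, 14]
a[mid]=6<13: swap a[1],a[1]; lo=2,mid=2 → [2, 6, 12, 7, 11, 8, 3, 5, 4, 13, 14]
a[mid]=12<13: swap a[2],a[2]; lo=3,mid=3 → [2, 6, 12, 7, 11, 8, 3, 5, 4, 13, 14]
a[mid]=7<13: swap a[3],a[3]; lo=4,mid=4 → [2, 6, 12, 7, 11, 8, 3, 5, 4, 13, 14]
a[mid]=11<13: swap a[4],a[4]; lo=5,mid=5 → [2, 6, 12, 7, 11, 8, 3, 5, 4, 13, 14]
a[mid]=8<13: swap a[5],a[5]; lo=6,mid=6 → [2, 6, 12, 7, 11, 8, 3, 5, 4, 13, 14]
a[mid]=3<13: swap a[6],a[6]; lo=7,mid=7 → [2, 6, 12, 7, 11, 8, 3, 5, 4, 13, 14]
a[mid]=5<13: swap a[7],a[7]; lo=8,mid=8 → [2, 6, 12, 7, 11, 8, 3, 5, 4, 13, 14]
a[mid]=4<13: swap a[8],a[8]; lo=9,mid=9 → [2, 6, 12, 7, 11, 8, 3, 5, 4, 13, 14]
a[mid]=13=13: mid=10
end: lo=9, hi=9; a = [2, 6, 12, 7, 11, 8, 3, 5, 4, 13, 14]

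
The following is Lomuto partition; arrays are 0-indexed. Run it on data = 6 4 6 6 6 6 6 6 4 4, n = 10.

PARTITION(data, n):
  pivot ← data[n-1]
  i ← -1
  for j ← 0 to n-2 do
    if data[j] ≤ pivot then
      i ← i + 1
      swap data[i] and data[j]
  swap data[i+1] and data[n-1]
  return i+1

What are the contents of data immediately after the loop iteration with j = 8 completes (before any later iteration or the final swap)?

4 4 6 6 6 6 6 6 6 4

pivot = data[9] = 4; i = -1
j=0: data[0]=6 > 4 → no swap
j=1: data[1]=4 ≤ 4 → i=0, swap data[0],data[1] → 4 6 6 6 6 6 6 6 4 4
j=2: data[2]=6 > 4 → no swap
j=3: data[3]=6 > 4 → no swap
j=4: data[4]=6 > 4 → no swap
j=5: data[5]=6 > 4 → no swap
j=6: data[6]=6 > 4 → no swap
j=7: data[7]=6 > 4 → no swap
j=8: data[8]=4 ≤ 4 → i=1, swap data[1],data[8] → 4 4 6 6 6 6 6 6 6 4
(after j=8) data = 4 4 6 6 6 6 6 6 6 4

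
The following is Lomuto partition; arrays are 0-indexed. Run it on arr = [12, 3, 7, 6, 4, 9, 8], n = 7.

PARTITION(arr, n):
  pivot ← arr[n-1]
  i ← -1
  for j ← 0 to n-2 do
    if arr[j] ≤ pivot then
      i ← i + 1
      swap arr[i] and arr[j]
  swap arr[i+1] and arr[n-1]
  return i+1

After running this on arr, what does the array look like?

pivot=8, i=-1
j=0: 12>8, skip
j=1: 3≤8, i=0, swap(0,1) ⇒ [3, 12, 7, 6, 4, 9, 8]
j=2: 7≤8, i=1, swap(1,2) ⇒ [3, 7, 12, 6, 4, 9, 8]
j=3: 6≤8, i=2, swap(2,3) ⇒ [3, 7, 6, 12, 4, 9, 8]
j=4: 4≤8, i=3, swap(3,4) ⇒ [3, 7, 6, 4, 12, 9, 8]
j=5: 9>8, skip
swap(4,6) ⇒ [3, 7, 6, 4, 8, 9, 12]; return 4

[3, 7, 6, 4, 8, 9, 12]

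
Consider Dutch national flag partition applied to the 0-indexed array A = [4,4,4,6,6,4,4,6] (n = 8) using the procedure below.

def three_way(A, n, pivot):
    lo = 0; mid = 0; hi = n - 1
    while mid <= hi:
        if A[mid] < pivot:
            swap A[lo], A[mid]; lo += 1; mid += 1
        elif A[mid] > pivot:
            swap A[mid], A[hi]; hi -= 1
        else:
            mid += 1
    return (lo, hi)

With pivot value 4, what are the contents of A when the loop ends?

[4,4,4,4,4,6,6,6]

pivot = 4; lo=0, mid=0, hi=7
A[mid]=4=4: mid=1
A[mid]=4=4: mid=2
A[mid]=4=4: mid=3
A[mid]=6>4: swap A[3],A[7]; hi=6 → [4,4,4,6,6,4,4,6]
A[mid]=6>4: swap A[3],A[6]; hi=5 → [4,4,4,4,6,4,6,6]
A[mid]=4=4: mid=4
A[mid]=6>4: swap A[4],A[5]; hi=4 → [4,4,4,4,4,6,6,6]
A[mid]=4=4: mid=5
end: lo=0, hi=4; A = [4,4,4,4,4,6,6,6]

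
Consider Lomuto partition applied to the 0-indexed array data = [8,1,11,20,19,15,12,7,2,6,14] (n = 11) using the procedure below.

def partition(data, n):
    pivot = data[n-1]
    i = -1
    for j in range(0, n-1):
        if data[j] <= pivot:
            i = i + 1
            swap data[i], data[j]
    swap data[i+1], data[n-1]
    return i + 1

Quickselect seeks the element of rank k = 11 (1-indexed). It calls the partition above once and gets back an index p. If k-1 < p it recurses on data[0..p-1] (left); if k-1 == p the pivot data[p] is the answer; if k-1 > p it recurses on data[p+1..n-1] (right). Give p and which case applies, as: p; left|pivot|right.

7; right

pivot = data[10] = 14; i = -1
j=0: data[0]=8 ≤ 14 → i=0, swap data[0],data[0] (no change) → [8,1,11,20,19,15,12,7,2,6,14]
j=1: data[1]=1 ≤ 14 → i=1, swap data[1],data[1] (no change) → [8,1,11,20,19,15,12,7,2,6,14]
j=2: data[2]=11 ≤ 14 → i=2, swap data[2],data[2] (no change) → [8,1,11,20,19,15,12,7,2,6,14]
j=3: data[3]=20 > 14 → no swap
j=4: data[4]=19 > 14 → no swap
j=5: data[5]=15 > 14 → no swap
j=6: data[6]=12 ≤ 14 → i=3, swap data[3],data[6] → [8,1,11,12,19,15,20,7,2,6,14]
j=7: data[7]=7 ≤ 14 → i=4, swap data[4],data[7] → [8,1,11,12,7,15,20,19,2,6,14]
j=8: data[8]=2 ≤ 14 → i=5, swap data[5],data[8] → [8,1,11,12,7,2,20,19,15,6,14]
j=9: data[9]=6 ≤ 14 → i=6, swap data[6],data[9] → [8,1,11,12,7,2,6,19,15,20,14]
final swap data[7],data[10] → [8,1,11,12,7,2,6,14,15,20,19]; return 7
p = 7; k-1 = 10 > 7 ⇒ right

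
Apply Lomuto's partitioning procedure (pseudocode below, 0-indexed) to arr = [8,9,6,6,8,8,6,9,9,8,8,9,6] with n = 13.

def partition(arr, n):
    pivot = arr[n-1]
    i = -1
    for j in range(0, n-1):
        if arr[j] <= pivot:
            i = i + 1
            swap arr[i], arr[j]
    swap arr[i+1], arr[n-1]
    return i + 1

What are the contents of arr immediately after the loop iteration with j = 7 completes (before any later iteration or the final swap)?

pivot=6, i=-1
j=0: 8>6, skip
j=1: 9>6, skip
j=2: 6≤6, i=0, swap(0,2) ⇒ [6,9,8,6,8,8,6,9,9,8,8,9,6]
j=3: 6≤6, i=1, swap(1,3) ⇒ [6,6,8,9,8,8,6,9,9,8,8,9,6]
j=4: 8>6, skip
j=5: 8>6, skip
j=6: 6≤6, i=2, swap(2,6) ⇒ [6,6,6,9,8,8,8,9,9,8,8,9,6]
j=7: 9>6, skip
(after j=7) arr = [6,6,6,9,8,8,8,9,9,8,8,9,6]

[6,6,6,9,8,8,8,9,9,8,8,9,6]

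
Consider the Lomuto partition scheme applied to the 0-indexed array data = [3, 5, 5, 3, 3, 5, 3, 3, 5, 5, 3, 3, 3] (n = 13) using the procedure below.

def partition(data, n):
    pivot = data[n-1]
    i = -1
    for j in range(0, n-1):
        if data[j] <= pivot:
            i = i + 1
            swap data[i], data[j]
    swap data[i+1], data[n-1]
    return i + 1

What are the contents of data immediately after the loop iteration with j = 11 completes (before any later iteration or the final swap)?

pivot=3, i=-1
j=0: 3≤3, i=0, swap(0,0) ⇒ [3, 5, 5, 3, 3, 5, 3, 3, 5, 5, 3, 3, 3]
j=1: 5>3, skip
j=2: 5>3, skip
j=3: 3≤3, i=1, swap(1,3) ⇒ [3, 3, 5, 5, 3, 5, 3, 3, 5, 5, 3, 3, 3]
j=4: 3≤3, i=2, swap(2,4) ⇒ [3, 3, 3, 5, 5, 5, 3, 3, 5, 5, 3, 3, 3]
j=5: 5>3, skip
j=6: 3≤3, i=3, swap(3,6) ⇒ [3, 3, 3, 3, 5, 5, 5, 3, 5, 5, 3, 3, 3]
j=7: 3≤3, i=4, swap(4,7) ⇒ [3, 3, 3, 3, 3, 5, 5, 5, 5, 5, 3, 3, 3]
j=8: 5>3, skip
j=9: 5>3, skip
j=10: 3≤3, i=5, swap(5,10) ⇒ [3, 3, 3, 3, 3, 3, 5, 5, 5, 5, 5, 3, 3]
j=11: 3≤3, i=6, swap(6,11) ⇒ [3, 3, 3, 3, 3, 3, 3, 5, 5, 5, 5, 5, 3]
(after j=11) data = [3, 3, 3, 3, 3, 3, 3, 5, 5, 5, 5, 5, 3]

[3, 3, 3, 3, 3, 3, 3, 5, 5, 5, 5, 5, 3]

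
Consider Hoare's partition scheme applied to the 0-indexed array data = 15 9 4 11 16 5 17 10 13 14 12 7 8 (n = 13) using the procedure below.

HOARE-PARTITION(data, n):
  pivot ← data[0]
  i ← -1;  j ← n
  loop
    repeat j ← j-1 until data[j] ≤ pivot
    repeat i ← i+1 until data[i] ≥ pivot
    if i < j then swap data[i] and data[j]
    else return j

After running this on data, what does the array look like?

pivot=15
j stops at 12 (8), i stops at 0 (15); swap ⇒ 8 9 4 11 16 5 17 10 13 14 12 7 15
j stops at 11 (7), i stops at 4 (16); swap ⇒ 8 9 4 11 7 5 17 10 13 14 12 16 15
j stops at 10 (12), i stops at 6 (17); swap ⇒ 8 9 4 11 7 5 12 10 13 14 17 16 15
j stops at 9, i stops at 10; i≥j ⇒ return 9. data=8 9 4 11 7 5 12 10 13 14 17 16 15

8 9 4 11 7 5 12 10 13 14 17 16 15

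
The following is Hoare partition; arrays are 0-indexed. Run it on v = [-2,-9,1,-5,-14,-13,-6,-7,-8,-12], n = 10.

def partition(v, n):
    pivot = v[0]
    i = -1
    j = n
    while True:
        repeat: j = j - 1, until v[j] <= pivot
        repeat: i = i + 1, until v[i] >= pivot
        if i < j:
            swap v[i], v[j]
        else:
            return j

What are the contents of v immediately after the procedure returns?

[-12,-9,-8,-5,-14,-13,-6,-7,1,-2]

pivot=-2
j stops at 9 (-12), i stops at 0 (-2); swap ⇒ [-12,-9,1,-5,-14,-13,-6,-7,-8,-2]
j stops at 8 (-8), i stops at 2 (1); swap ⇒ [-12,-9,-8,-5,-14,-13,-6,-7,1,-2]
j stops at 7, i stops at 8; i≥j ⇒ return 7. v=[-12,-9,-8,-5,-14,-13,-6,-7,1,-2]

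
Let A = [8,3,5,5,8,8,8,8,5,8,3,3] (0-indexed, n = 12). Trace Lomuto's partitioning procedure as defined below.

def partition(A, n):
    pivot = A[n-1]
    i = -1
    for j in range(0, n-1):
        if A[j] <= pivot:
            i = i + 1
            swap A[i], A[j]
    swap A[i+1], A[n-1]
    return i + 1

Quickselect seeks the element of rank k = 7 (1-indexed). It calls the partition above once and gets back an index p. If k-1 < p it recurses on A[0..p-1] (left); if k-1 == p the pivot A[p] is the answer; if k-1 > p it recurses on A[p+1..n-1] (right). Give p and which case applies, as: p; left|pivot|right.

pivot = A[11] = 3; i = -1
j=0: A[0]=8 > 3 → no swap
j=1: A[1]=3 ≤ 3 → i=0, swap A[0],A[1] → [3,8,5,5,8,8,8,8,5,8,3,3]
j=2: A[2]=5 > 3 → no swap
j=3: A[3]=5 > 3 → no swap
j=4: A[4]=8 > 3 → no swap
j=5: A[5]=8 > 3 → no swap
j=6: A[6]=8 > 3 → no swap
j=7: A[7]=8 > 3 → no swap
j=8: A[8]=5 > 3 → no swap
j=9: A[9]=8 > 3 → no swap
j=10: A[10]=3 ≤ 3 → i=1, swap A[1],A[10] → [3,3,5,5,8,8,8,8,5,8,8,3]
final swap A[2],A[11] → [3,3,3,5,8,8,8,8,5,8,8,5]; return 2
p = 2; k-1 = 6 > 2 ⇒ right

2; right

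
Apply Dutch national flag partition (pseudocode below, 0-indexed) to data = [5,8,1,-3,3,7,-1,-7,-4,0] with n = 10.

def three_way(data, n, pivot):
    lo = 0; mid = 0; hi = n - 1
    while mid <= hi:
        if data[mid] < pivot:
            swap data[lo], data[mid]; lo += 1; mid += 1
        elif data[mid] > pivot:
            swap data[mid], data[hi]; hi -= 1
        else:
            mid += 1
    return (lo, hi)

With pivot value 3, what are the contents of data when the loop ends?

pivot = 3; lo=0, mid=0, hi=9
data[mid]=5>3: swap data[0],data[9]; hi=8 → [0,8,1,-3,3,7,-1,-7,-4,5]
data[mid]=0<3: swap data[0],data[0]; lo=1,mid=1 → [0,8,1,-3,3,7,-1,-7,-4,5]
data[mid]=8>3: swap data[1],data[8]; hi=7 → [0,-4,1,-3,3,7,-1,-7,8,5]
data[mid]=-4<3: swap data[1],data[1]; lo=2,mid=2 → [0,-4,1,-3,3,7,-1,-7,8,5]
data[mid]=1<3: swap data[2],data[2]; lo=3,mid=3 → [0,-4,1,-3,3,7,-1,-7,8,5]
data[mid]=-3<3: swap data[3],data[3]; lo=4,mid=4 → [0,-4,1,-3,3,7,-1,-7,8,5]
data[mid]=3=3: mid=5
data[mid]=7>3: swap data[5],data[7]; hi=6 → [0,-4,1,-3,3,-7,-1,7,8,5]
data[mid]=-7<3: swap data[4],data[5]; lo=5,mid=6 → [0,-4,1,-3,-7,3,-1,7,8,5]
data[mid]=-1<3: swap data[5],data[6]; lo=6,mid=7 → [0,-4,1,-3,-7,-1,3,7,8,5]
end: lo=6, hi=6; data = [0,-4,1,-3,-7,-1,3,7,8,5]

[0,-4,1,-3,-7,-1,3,7,8,5]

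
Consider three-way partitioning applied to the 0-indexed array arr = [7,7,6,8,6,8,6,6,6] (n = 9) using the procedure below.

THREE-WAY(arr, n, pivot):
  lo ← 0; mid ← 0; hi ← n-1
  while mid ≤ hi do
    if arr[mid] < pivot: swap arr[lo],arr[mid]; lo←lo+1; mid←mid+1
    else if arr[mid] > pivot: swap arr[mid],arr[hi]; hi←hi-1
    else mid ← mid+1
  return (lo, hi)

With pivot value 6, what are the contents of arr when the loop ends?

lo=0 mid=0 hi=8
7>6: swap(0,8), hi=7 ⇒ [6,7,6,8,6,8,6,6,7]
6=6: mid=1
7>6: swap(1,7), hi=6 ⇒ [6,6,6,8,6,8,6,7,7]
6=6: mid=2
6=6: mid=3
8>6: swap(3,6), hi=5 ⇒ [6,6,6,6,6,8,8,7,7]
6=6: mid=4
6=6: mid=5
8>6: swap(5,5), hi=4 ⇒ [6,6,6,6,6,8,8,7,7]
done. lo=0 hi=4; arr=[6,6,6,6,6,8,8,7,7]

[6,6,6,6,6,8,8,7,7]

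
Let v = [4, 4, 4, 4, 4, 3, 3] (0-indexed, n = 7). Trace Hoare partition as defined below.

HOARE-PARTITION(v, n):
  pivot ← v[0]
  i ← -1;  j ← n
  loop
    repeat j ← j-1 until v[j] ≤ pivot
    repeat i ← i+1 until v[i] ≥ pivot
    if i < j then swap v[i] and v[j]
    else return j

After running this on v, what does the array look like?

[3, 3, 4, 4, 4, 4, 4]

pivot=4
j stops at 6 (3), i stops at 0 (4); swap ⇒ [3, 4, 4, 4, 4, 3, 4]
j stops at 5 (3), i stops at 1 (4); swap ⇒ [3, 3, 4, 4, 4, 4, 4]
j stops at 4 (4), i stops at 2 (4); swap ⇒ [3, 3, 4, 4, 4, 4, 4]
j stops at 3, i stops at 3; i≥j ⇒ return 3. v=[3, 3, 4, 4, 4, 4, 4]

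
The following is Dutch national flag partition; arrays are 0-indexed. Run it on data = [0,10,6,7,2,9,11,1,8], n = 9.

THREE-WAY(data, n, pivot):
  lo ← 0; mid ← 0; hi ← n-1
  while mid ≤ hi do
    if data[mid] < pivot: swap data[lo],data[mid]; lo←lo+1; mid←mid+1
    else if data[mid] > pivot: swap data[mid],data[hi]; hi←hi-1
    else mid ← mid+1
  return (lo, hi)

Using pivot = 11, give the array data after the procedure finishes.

[0,10,6,7,2,9,1,8,11]

lo=0 mid=0 hi=8
0<11: swap(0,0), lo=1 mid=1 ⇒ [0,10,6,7,2,9,11,1,8]
10<11: swap(1,1), lo=2 mid=2 ⇒ [0,10,6,7,2,9,11,1,8]
6<11: swap(2,2), lo=3 mid=3 ⇒ [0,10,6,7,2,9,11,1,8]
7<11: swap(3,3), lo=4 mid=4 ⇒ [0,10,6,7,2,9,11,1,8]
2<11: swap(4,4), lo=5 mid=5 ⇒ [0,10,6,7,2,9,11,1,8]
9<11: swap(5,5), lo=6 mid=6 ⇒ [0,10,6,7,2,9,11,1,8]
11=11: mid=7
1<11: swap(6,7), lo=7 mid=8 ⇒ [0,10,6,7,2,9,1,11,8]
8<11: swap(7,8), lo=8 mid=9 ⇒ [0,10,6,7,2,9,1,8,11]
done. lo=8 hi=8; data=[0,10,6,7,2,9,1,8,11]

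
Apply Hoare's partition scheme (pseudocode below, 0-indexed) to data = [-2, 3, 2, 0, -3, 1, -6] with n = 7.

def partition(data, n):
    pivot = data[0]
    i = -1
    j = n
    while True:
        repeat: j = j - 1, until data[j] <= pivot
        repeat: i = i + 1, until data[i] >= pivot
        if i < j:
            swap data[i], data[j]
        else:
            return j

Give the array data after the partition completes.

pivot = data[0] = -2; i = -1, j = 7
j→6 (data[6]=-6≤-2), i→0 (data[0]=-2≥-2); i<j, swap → [-6, 3, 2, 0, -3, 1, -2]
j→4 (data[4]=-3≤-2), i→1 (data[1]=3≥-2); i<j, swap → [-6, -3, 2, 0, 3, 1, -2]
j→1, i→2; i≥j, return j=1. data = [-6, -3, 2, 0, 3, 1, -2]

[-6, -3, 2, 0, 3, 1, -2]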